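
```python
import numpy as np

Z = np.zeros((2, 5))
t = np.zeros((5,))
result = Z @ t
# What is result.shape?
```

(2,)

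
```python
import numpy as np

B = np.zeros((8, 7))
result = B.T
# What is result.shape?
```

(7, 8)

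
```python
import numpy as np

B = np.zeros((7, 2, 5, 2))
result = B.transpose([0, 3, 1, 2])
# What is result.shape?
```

(7, 2, 2, 5)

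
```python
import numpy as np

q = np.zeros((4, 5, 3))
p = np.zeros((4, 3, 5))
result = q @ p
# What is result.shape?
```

(4, 5, 5)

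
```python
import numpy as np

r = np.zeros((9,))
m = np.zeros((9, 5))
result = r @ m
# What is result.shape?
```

(5,)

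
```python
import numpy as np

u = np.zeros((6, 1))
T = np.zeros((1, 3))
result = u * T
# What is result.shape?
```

(6, 3)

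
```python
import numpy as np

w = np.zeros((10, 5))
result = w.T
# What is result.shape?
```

(5, 10)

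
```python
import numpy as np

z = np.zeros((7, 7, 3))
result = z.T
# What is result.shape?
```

(3, 7, 7)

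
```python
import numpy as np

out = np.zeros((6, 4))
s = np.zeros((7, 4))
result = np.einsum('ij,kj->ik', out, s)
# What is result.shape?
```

(6, 7)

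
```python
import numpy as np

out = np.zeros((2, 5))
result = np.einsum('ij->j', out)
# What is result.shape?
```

(5,)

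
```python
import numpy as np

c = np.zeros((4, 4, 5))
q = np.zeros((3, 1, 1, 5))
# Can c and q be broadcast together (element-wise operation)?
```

Yes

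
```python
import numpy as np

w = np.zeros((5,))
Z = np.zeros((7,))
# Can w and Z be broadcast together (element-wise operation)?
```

No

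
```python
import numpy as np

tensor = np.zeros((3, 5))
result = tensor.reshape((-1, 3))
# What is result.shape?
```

(5, 3)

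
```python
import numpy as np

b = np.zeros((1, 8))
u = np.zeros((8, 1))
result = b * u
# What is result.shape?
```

(8, 8)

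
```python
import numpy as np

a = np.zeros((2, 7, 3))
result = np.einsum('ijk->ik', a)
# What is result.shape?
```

(2, 3)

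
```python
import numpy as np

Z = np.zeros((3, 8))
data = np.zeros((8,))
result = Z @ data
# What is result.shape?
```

(3,)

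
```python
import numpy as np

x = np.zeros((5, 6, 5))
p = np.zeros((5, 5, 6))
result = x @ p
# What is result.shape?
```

(5, 6, 6)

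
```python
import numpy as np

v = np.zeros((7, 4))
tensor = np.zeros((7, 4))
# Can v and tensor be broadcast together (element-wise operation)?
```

Yes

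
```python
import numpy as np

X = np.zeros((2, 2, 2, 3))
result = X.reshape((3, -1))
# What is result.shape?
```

(3, 8)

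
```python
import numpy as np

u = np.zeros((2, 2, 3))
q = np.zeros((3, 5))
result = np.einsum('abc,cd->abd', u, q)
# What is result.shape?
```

(2, 2, 5)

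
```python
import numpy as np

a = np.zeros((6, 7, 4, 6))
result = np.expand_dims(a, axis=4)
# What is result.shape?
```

(6, 7, 4, 6, 1)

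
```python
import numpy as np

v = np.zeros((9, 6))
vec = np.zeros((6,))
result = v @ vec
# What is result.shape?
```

(9,)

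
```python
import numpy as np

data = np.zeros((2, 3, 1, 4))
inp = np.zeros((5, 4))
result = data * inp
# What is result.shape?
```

(2, 3, 5, 4)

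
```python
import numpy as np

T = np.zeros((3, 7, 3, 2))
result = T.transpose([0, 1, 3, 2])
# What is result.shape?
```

(3, 7, 2, 3)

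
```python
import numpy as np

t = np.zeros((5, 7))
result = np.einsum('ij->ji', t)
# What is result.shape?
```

(7, 5)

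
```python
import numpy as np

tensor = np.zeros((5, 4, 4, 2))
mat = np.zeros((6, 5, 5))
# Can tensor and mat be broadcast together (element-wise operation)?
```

No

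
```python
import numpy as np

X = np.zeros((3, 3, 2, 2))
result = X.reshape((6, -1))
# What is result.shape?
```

(6, 6)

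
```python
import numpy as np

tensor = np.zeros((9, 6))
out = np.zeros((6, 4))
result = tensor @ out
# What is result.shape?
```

(9, 4)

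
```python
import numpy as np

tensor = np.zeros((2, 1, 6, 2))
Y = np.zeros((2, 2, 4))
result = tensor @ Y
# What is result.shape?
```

(2, 2, 6, 4)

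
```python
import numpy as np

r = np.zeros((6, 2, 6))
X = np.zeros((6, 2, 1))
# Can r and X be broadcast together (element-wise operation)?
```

Yes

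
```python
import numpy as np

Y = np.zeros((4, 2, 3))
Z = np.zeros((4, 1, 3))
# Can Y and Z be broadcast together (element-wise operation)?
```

Yes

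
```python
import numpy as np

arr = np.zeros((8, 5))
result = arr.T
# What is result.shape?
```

(5, 8)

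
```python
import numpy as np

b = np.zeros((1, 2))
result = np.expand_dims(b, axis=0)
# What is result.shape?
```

(1, 1, 2)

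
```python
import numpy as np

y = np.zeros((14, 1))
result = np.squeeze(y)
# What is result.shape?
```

(14,)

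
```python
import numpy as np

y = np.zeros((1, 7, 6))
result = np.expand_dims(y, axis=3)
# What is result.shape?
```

(1, 7, 6, 1)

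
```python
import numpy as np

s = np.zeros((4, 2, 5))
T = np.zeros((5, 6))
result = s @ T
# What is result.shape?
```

(4, 2, 6)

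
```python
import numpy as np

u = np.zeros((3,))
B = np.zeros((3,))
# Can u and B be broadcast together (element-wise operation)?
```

Yes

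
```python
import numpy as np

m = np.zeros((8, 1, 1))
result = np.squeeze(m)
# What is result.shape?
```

(8,)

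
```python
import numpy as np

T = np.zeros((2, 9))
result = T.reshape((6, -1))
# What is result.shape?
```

(6, 3)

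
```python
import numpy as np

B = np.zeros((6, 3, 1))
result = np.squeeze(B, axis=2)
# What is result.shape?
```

(6, 3)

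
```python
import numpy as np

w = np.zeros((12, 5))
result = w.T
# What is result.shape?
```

(5, 12)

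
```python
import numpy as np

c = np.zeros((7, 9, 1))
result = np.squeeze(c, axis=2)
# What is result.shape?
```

(7, 9)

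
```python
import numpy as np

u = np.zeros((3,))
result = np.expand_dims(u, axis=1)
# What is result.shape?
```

(3, 1)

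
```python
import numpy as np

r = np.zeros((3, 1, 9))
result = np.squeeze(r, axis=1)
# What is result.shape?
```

(3, 9)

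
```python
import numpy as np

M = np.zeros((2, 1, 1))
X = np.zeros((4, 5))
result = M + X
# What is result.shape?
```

(2, 4, 5)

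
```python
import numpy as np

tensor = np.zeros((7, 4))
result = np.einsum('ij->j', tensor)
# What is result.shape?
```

(4,)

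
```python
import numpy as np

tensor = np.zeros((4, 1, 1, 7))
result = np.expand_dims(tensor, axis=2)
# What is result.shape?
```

(4, 1, 1, 1, 7)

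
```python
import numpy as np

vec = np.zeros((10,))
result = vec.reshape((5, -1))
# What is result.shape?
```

(5, 2)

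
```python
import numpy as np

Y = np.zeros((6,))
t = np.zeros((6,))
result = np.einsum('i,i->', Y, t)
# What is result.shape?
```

()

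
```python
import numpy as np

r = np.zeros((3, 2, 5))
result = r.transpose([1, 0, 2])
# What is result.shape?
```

(2, 3, 5)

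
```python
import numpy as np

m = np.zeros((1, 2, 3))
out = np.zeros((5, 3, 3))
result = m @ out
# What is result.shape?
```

(5, 2, 3)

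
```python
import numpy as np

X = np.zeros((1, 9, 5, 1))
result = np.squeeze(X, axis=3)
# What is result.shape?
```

(1, 9, 5)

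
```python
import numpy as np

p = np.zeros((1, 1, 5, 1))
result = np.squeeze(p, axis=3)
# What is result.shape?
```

(1, 1, 5)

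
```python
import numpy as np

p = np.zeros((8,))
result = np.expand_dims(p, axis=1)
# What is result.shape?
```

(8, 1)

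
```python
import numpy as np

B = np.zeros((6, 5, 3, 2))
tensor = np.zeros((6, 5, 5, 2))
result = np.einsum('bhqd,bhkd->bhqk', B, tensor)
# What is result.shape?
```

(6, 5, 3, 5)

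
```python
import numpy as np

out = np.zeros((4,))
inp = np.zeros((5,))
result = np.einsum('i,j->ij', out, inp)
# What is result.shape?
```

(4, 5)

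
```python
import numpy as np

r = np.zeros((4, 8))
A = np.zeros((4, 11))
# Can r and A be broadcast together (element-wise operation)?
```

No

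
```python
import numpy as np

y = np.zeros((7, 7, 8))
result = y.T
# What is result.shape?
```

(8, 7, 7)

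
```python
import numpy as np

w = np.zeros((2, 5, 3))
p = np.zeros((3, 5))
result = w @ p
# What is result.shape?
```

(2, 5, 5)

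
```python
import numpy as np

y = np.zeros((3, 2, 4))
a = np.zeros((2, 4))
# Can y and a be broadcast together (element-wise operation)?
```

Yes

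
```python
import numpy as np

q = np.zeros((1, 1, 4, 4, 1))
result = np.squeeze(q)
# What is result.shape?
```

(4, 4)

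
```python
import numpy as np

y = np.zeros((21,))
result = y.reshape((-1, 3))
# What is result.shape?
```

(7, 3)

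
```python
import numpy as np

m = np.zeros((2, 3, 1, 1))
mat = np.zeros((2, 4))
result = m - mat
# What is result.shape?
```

(2, 3, 2, 4)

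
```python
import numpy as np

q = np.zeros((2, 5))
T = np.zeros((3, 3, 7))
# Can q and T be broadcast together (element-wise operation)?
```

No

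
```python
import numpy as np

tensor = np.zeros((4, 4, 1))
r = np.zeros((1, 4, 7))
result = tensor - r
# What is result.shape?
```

(4, 4, 7)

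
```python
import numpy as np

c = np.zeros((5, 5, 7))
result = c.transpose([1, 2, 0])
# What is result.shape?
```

(5, 7, 5)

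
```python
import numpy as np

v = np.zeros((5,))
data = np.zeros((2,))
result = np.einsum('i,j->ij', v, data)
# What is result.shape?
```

(5, 2)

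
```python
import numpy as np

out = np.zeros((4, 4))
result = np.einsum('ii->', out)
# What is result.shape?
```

()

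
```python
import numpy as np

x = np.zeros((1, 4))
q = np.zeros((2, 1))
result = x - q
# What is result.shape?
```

(2, 4)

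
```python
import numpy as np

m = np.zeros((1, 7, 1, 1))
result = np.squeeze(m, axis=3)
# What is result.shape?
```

(1, 7, 1)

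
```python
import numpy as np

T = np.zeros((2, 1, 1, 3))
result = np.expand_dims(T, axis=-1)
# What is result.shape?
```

(2, 1, 1, 3, 1)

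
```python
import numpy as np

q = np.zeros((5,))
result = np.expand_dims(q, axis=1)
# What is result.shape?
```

(5, 1)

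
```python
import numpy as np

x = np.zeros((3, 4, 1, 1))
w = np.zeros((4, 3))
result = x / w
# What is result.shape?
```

(3, 4, 4, 3)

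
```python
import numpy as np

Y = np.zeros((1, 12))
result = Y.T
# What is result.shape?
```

(12, 1)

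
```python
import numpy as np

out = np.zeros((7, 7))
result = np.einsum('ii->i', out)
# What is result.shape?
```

(7,)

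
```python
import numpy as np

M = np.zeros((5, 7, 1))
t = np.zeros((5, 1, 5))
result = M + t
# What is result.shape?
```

(5, 7, 5)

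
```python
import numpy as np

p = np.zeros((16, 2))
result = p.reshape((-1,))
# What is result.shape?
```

(32,)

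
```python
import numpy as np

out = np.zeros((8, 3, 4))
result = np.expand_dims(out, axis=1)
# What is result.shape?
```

(8, 1, 3, 4)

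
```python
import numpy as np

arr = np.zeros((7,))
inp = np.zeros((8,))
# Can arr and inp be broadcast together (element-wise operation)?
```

No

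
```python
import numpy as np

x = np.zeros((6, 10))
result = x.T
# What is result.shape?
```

(10, 6)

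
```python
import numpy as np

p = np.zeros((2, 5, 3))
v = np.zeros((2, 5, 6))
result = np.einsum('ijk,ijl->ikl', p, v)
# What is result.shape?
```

(2, 3, 6)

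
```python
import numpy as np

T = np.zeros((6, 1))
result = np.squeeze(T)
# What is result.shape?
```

(6,)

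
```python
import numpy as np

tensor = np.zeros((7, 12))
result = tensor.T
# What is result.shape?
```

(12, 7)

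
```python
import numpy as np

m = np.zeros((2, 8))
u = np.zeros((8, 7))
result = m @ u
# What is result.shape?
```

(2, 7)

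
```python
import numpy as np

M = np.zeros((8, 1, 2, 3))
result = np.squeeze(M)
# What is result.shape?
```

(8, 2, 3)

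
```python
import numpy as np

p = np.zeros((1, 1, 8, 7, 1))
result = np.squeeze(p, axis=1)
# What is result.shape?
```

(1, 8, 7, 1)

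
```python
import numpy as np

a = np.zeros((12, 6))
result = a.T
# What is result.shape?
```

(6, 12)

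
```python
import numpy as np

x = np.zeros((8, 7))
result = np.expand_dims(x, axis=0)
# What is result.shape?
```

(1, 8, 7)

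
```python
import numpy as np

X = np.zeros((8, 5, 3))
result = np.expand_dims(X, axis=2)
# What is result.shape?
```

(8, 5, 1, 3)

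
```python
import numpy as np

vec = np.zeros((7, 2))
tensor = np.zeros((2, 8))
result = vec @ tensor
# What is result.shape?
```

(7, 8)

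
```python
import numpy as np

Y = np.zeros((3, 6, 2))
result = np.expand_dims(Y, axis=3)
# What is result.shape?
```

(3, 6, 2, 1)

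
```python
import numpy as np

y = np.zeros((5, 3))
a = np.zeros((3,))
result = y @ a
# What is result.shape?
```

(5,)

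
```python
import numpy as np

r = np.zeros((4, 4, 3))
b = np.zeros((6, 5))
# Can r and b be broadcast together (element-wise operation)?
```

No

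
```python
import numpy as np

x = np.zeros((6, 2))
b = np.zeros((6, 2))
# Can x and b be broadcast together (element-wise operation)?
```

Yes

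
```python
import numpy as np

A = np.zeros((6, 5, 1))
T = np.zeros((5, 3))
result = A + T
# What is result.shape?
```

(6, 5, 3)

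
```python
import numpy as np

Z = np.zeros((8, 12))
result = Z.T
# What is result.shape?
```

(12, 8)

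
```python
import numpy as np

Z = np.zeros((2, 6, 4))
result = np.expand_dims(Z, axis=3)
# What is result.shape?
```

(2, 6, 4, 1)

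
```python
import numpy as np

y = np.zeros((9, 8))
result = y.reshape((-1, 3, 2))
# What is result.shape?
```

(12, 3, 2)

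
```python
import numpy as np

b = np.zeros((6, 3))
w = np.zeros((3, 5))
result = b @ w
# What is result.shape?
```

(6, 5)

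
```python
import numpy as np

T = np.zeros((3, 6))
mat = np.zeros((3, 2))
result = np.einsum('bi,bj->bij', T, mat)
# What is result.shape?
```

(3, 6, 2)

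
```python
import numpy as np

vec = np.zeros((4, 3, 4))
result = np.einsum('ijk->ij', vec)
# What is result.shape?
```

(4, 3)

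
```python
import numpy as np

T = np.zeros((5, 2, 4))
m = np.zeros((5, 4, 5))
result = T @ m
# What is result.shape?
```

(5, 2, 5)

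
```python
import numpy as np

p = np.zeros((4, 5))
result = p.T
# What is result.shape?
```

(5, 4)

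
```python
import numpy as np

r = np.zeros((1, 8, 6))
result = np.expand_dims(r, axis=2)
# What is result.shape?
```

(1, 8, 1, 6)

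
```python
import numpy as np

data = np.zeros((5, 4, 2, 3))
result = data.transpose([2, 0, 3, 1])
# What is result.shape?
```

(2, 5, 3, 4)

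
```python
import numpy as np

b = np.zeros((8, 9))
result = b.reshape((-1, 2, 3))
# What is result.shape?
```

(12, 2, 3)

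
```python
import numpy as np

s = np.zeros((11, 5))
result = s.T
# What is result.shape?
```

(5, 11)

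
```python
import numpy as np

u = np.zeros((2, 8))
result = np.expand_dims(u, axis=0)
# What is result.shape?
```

(1, 2, 8)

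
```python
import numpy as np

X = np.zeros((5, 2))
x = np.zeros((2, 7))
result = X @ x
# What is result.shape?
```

(5, 7)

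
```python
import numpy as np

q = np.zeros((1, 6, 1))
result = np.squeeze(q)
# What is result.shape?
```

(6,)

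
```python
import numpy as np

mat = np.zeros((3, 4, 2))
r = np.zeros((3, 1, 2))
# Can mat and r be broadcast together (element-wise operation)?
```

Yes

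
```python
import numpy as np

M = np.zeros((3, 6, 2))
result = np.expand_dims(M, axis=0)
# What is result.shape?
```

(1, 3, 6, 2)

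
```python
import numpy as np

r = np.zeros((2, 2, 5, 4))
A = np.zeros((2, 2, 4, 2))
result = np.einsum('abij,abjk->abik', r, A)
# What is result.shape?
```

(2, 2, 5, 2)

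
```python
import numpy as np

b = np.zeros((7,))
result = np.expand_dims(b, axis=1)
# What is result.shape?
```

(7, 1)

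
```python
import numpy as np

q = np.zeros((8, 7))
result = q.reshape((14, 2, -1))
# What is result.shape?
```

(14, 2, 2)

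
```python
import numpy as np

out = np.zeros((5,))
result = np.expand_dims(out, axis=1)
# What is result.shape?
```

(5, 1)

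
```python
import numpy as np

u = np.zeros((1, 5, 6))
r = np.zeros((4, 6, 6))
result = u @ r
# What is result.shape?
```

(4, 5, 6)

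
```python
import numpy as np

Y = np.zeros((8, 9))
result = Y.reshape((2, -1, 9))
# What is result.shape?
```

(2, 4, 9)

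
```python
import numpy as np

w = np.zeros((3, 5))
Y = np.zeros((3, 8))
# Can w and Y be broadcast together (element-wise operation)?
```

No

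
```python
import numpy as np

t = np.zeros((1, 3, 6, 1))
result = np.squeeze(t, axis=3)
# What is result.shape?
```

(1, 3, 6)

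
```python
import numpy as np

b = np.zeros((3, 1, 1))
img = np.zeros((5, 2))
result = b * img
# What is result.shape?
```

(3, 5, 2)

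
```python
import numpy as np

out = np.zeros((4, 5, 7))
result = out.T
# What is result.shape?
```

(7, 5, 4)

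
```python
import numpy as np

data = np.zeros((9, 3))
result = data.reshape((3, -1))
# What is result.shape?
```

(3, 9)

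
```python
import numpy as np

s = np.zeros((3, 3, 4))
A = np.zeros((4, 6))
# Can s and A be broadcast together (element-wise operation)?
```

No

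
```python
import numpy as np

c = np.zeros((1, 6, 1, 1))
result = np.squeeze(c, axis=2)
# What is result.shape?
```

(1, 6, 1)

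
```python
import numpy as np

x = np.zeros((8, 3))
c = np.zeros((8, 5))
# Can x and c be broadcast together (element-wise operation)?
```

No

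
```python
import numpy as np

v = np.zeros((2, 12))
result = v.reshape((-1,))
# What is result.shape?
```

(24,)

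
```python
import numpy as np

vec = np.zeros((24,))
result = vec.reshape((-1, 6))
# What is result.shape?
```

(4, 6)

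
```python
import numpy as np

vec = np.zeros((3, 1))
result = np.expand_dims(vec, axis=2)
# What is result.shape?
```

(3, 1, 1)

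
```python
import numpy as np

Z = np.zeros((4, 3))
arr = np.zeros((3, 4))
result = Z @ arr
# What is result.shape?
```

(4, 4)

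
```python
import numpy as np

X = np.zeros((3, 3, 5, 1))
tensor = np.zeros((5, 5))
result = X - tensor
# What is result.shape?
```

(3, 3, 5, 5)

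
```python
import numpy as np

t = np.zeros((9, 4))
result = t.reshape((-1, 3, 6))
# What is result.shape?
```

(2, 3, 6)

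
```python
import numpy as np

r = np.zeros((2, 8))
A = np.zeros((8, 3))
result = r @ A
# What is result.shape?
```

(2, 3)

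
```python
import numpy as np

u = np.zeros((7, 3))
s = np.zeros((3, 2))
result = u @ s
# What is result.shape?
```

(7, 2)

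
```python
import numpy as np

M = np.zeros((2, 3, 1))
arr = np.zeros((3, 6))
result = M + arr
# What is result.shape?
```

(2, 3, 6)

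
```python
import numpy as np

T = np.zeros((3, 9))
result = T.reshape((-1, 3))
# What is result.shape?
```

(9, 3)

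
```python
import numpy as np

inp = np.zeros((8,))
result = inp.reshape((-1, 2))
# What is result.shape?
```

(4, 2)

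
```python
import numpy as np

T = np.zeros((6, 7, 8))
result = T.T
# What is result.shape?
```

(8, 7, 6)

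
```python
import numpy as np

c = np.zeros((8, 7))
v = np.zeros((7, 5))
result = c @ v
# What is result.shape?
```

(8, 5)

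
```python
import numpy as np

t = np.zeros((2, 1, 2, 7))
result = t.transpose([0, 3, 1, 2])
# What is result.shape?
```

(2, 7, 1, 2)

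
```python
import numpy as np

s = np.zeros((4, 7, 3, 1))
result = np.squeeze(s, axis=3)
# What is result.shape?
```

(4, 7, 3)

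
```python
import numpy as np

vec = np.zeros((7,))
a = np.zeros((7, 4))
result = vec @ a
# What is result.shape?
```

(4,)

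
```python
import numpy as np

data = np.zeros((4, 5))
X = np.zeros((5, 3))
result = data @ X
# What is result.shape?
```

(4, 3)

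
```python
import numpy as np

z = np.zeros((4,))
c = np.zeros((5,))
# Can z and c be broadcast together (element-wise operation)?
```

No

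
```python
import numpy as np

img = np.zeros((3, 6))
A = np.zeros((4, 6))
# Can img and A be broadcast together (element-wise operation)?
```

No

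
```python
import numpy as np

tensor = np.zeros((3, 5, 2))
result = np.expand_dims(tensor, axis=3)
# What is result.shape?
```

(3, 5, 2, 1)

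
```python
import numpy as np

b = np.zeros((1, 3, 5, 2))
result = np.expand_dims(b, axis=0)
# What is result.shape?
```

(1, 1, 3, 5, 2)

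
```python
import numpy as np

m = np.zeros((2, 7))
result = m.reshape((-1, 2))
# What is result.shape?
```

(7, 2)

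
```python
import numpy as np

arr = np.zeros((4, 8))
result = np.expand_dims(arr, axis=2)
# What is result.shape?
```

(4, 8, 1)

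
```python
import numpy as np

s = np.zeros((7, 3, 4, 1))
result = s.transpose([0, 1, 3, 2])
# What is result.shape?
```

(7, 3, 1, 4)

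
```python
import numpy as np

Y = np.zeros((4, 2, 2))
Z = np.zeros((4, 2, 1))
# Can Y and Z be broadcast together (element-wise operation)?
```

Yes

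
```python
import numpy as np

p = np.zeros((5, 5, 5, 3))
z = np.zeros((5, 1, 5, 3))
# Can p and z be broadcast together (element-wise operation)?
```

Yes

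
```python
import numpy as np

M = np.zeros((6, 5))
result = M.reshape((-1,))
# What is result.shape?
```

(30,)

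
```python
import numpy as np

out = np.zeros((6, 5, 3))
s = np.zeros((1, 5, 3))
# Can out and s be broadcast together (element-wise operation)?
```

Yes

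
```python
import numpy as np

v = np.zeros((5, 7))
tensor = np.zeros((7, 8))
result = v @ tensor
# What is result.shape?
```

(5, 8)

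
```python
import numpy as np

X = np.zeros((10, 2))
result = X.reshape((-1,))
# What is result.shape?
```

(20,)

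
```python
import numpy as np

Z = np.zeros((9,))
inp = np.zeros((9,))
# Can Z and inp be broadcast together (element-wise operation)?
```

Yes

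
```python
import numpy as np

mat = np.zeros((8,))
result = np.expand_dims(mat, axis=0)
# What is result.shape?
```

(1, 8)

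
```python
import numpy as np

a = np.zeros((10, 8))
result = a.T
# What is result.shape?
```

(8, 10)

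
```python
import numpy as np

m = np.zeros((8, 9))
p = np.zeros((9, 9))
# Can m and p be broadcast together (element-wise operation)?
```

No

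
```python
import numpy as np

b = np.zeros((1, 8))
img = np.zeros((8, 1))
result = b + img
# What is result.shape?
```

(8, 8)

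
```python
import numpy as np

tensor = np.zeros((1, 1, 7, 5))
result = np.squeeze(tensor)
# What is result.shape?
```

(7, 5)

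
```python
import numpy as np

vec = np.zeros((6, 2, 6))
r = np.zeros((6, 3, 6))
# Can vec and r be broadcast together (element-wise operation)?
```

No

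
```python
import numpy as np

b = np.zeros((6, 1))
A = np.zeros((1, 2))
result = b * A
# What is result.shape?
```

(6, 2)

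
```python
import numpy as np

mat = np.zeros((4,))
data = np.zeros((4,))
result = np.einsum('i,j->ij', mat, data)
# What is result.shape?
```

(4, 4)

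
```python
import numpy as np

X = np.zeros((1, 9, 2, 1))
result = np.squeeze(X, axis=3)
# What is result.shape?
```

(1, 9, 2)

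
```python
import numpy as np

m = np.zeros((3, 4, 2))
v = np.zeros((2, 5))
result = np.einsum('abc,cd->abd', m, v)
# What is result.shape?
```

(3, 4, 5)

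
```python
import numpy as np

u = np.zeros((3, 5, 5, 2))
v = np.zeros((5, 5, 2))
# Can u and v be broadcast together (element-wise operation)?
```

Yes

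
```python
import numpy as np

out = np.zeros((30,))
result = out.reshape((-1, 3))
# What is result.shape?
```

(10, 3)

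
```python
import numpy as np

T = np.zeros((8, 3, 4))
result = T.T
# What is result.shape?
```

(4, 3, 8)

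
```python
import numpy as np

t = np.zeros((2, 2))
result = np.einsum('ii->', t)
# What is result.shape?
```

()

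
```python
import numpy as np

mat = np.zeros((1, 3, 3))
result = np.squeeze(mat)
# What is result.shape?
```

(3, 3)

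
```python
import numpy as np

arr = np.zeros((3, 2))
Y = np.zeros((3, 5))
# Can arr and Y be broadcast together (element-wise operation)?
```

No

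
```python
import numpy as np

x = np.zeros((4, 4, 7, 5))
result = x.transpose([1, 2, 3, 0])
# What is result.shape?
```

(4, 7, 5, 4)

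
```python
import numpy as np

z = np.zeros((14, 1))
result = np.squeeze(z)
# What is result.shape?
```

(14,)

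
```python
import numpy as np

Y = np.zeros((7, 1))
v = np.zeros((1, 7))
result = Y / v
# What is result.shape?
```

(7, 7)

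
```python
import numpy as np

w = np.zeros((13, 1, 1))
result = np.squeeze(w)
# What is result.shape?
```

(13,)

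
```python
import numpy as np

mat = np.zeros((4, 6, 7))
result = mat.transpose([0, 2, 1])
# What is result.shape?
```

(4, 7, 6)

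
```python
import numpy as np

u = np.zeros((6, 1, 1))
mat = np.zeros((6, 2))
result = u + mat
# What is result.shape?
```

(6, 6, 2)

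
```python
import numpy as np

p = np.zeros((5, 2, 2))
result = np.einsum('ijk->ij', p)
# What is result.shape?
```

(5, 2)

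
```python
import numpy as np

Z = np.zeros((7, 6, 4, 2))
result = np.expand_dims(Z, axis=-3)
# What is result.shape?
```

(7, 6, 1, 4, 2)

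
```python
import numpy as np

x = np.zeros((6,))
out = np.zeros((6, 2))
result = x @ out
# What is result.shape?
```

(2,)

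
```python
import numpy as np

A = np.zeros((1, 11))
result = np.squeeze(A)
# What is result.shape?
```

(11,)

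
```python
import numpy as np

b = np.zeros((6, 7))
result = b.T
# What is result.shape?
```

(7, 6)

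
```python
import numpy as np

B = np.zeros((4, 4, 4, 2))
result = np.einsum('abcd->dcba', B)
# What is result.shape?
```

(2, 4, 4, 4)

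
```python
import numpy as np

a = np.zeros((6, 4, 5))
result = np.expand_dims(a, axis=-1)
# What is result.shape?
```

(6, 4, 5, 1)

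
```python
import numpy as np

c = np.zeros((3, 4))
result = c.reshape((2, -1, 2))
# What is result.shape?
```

(2, 3, 2)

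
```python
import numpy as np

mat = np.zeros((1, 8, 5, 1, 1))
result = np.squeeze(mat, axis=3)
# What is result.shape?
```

(1, 8, 5, 1)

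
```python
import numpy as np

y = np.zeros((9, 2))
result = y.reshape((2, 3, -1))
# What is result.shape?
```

(2, 3, 3)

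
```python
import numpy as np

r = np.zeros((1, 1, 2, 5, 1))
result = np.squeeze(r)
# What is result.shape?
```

(2, 5)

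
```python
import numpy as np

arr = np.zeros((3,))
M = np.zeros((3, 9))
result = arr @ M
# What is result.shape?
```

(9,)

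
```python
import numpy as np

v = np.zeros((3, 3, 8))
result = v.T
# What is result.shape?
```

(8, 3, 3)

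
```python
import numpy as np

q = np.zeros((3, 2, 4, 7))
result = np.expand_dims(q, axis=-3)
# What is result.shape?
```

(3, 2, 1, 4, 7)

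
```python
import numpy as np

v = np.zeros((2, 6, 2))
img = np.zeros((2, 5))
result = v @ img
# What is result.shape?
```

(2, 6, 5)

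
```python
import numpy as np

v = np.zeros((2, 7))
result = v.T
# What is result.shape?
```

(7, 2)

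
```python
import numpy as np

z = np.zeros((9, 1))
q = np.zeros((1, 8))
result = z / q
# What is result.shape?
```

(9, 8)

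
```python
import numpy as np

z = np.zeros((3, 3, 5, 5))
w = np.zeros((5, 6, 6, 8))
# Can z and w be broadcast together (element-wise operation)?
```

No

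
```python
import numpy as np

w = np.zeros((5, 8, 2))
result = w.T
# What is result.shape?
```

(2, 8, 5)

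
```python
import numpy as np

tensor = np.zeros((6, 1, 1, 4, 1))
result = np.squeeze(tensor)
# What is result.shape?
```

(6, 4)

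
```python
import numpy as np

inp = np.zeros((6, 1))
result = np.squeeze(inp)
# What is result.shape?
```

(6,)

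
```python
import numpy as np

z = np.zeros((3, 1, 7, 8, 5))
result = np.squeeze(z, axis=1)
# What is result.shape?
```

(3, 7, 8, 5)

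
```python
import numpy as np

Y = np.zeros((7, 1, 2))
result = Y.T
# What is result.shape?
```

(2, 1, 7)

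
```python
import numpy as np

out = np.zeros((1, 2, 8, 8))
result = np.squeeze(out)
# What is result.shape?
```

(2, 8, 8)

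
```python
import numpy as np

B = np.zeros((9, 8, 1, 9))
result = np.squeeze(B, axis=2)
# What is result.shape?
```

(9, 8, 9)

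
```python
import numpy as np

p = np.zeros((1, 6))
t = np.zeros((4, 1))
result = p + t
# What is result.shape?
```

(4, 6)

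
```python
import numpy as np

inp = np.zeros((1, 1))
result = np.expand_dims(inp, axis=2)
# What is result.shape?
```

(1, 1, 1)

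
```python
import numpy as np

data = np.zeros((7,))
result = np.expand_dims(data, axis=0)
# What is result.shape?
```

(1, 7)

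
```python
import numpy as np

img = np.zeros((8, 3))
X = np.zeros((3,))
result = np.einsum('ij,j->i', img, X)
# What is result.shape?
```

(8,)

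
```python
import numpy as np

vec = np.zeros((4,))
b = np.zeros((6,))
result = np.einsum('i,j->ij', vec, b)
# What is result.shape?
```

(4, 6)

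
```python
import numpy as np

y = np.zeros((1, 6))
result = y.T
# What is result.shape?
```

(6, 1)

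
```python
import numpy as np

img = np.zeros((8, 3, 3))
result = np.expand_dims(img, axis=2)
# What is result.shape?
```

(8, 3, 1, 3)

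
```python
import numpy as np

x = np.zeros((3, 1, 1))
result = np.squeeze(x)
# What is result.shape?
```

(3,)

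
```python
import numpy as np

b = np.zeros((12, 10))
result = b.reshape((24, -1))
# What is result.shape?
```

(24, 5)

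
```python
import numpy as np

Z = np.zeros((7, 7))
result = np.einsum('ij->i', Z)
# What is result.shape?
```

(7,)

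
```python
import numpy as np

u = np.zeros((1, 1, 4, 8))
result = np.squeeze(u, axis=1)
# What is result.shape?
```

(1, 4, 8)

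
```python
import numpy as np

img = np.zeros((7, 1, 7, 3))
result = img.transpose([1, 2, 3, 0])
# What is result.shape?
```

(1, 7, 3, 7)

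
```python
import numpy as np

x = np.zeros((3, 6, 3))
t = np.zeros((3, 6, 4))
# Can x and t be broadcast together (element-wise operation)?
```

No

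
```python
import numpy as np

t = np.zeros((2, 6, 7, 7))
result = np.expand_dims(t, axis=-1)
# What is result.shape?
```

(2, 6, 7, 7, 1)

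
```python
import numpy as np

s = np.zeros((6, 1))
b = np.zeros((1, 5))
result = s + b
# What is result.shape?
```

(6, 5)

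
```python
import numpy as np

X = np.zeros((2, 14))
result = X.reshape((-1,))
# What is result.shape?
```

(28,)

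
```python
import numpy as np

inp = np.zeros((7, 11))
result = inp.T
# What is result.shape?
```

(11, 7)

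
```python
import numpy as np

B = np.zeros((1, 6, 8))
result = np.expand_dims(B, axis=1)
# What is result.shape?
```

(1, 1, 6, 8)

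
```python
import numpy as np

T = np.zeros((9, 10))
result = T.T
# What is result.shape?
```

(10, 9)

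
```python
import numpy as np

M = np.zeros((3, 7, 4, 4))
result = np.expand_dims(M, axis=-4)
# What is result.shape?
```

(3, 1, 7, 4, 4)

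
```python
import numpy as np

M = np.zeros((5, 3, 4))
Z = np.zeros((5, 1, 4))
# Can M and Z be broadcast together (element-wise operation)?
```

Yes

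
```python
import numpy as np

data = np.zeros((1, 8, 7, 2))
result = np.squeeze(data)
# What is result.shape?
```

(8, 7, 2)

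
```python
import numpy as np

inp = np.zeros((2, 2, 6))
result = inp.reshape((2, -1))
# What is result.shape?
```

(2, 12)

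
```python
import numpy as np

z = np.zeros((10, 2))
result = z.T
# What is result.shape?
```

(2, 10)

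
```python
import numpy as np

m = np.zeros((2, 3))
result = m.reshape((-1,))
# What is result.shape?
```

(6,)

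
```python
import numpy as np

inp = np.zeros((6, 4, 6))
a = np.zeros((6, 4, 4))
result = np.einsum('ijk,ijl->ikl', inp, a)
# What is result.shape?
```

(6, 6, 4)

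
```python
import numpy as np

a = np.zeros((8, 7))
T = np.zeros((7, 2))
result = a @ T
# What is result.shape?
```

(8, 2)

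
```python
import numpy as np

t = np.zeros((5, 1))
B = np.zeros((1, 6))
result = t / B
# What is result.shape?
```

(5, 6)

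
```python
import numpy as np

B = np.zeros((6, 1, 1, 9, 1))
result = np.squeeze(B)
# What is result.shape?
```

(6, 9)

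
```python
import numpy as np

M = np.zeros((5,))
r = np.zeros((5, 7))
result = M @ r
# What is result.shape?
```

(7,)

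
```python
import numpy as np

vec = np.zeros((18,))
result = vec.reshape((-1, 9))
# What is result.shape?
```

(2, 9)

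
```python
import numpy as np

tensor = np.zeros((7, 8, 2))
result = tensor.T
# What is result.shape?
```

(2, 8, 7)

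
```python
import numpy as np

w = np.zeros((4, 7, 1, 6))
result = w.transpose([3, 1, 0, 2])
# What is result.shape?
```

(6, 7, 4, 1)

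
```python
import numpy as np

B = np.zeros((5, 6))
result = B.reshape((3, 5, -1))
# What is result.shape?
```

(3, 5, 2)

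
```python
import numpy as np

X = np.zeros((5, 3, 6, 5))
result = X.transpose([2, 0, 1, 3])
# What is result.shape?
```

(6, 5, 3, 5)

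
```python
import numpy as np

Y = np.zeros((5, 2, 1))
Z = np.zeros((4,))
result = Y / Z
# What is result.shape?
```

(5, 2, 4)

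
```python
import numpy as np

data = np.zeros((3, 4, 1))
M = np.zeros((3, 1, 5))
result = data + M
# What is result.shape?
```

(3, 4, 5)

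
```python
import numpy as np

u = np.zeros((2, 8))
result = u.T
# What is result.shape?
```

(8, 2)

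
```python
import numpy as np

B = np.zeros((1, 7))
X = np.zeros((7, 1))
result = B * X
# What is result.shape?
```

(7, 7)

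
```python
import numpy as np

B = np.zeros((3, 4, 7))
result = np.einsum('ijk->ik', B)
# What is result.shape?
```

(3, 7)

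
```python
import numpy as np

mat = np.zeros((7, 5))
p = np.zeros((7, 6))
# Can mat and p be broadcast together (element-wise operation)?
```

No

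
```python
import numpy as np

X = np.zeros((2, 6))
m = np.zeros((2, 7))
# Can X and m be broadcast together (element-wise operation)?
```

No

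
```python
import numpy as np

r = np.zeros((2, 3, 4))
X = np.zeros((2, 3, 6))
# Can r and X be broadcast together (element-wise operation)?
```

No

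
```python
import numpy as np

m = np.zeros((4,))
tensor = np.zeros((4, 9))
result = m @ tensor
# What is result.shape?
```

(9,)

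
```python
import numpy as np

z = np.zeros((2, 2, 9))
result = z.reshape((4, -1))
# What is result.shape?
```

(4, 9)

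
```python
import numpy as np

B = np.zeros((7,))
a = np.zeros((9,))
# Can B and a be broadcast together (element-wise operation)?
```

No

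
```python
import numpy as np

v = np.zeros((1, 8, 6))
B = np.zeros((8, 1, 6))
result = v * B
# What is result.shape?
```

(8, 8, 6)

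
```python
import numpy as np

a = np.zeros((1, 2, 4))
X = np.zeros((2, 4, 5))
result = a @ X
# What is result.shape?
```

(2, 2, 5)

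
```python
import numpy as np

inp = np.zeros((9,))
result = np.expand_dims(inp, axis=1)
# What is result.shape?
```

(9, 1)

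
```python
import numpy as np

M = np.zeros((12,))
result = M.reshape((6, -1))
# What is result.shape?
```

(6, 2)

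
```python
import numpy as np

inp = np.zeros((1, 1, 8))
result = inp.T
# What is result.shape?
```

(8, 1, 1)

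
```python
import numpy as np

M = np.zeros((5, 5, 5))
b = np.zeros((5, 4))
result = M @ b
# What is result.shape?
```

(5, 5, 4)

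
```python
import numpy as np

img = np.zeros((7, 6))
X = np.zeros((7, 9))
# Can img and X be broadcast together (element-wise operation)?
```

No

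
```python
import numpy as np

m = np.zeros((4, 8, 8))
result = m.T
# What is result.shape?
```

(8, 8, 4)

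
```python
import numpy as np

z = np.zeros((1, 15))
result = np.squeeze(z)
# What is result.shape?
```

(15,)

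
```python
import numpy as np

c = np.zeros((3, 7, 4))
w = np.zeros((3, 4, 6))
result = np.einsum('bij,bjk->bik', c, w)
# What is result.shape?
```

(3, 7, 6)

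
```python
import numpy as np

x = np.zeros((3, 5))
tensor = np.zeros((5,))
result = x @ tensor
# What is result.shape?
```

(3,)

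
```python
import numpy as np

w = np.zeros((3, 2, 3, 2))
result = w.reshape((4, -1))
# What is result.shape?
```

(4, 9)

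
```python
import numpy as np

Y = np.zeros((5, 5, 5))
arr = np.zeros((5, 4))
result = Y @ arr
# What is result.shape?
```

(5, 5, 4)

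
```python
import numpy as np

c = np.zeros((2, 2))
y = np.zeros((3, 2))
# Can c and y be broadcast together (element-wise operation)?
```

No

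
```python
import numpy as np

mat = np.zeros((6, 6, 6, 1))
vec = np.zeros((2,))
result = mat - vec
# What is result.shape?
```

(6, 6, 6, 2)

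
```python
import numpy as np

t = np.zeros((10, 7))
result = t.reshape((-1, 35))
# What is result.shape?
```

(2, 35)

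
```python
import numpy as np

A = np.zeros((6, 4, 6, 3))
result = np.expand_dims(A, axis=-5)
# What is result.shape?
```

(1, 6, 4, 6, 3)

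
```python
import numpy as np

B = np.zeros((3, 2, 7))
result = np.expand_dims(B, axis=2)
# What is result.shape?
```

(3, 2, 1, 7)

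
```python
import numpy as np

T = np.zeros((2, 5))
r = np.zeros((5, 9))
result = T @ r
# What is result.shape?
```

(2, 9)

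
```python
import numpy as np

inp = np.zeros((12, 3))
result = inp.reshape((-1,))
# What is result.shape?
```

(36,)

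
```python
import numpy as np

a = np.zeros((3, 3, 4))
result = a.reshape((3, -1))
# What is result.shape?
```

(3, 12)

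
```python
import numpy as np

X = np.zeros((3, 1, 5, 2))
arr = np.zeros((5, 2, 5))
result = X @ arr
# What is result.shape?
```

(3, 5, 5, 5)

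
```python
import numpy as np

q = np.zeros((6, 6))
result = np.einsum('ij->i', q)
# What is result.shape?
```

(6,)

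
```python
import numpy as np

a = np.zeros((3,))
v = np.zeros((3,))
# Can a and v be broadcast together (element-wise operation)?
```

Yes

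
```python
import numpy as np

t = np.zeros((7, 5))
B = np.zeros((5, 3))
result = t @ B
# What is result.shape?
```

(7, 3)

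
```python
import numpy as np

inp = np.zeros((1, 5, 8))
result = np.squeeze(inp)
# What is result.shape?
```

(5, 8)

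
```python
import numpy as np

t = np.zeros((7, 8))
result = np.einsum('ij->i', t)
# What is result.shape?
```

(7,)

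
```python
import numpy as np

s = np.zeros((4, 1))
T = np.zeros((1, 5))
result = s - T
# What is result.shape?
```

(4, 5)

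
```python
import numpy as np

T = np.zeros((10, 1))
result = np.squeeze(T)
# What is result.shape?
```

(10,)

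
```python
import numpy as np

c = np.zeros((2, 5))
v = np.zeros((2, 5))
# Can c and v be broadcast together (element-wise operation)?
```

Yes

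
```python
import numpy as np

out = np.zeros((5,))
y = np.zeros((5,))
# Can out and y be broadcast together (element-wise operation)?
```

Yes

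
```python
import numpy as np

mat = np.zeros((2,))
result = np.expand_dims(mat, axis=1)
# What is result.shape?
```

(2, 1)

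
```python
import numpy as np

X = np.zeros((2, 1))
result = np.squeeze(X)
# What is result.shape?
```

(2,)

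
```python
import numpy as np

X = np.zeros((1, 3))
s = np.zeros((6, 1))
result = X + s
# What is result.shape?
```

(6, 3)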